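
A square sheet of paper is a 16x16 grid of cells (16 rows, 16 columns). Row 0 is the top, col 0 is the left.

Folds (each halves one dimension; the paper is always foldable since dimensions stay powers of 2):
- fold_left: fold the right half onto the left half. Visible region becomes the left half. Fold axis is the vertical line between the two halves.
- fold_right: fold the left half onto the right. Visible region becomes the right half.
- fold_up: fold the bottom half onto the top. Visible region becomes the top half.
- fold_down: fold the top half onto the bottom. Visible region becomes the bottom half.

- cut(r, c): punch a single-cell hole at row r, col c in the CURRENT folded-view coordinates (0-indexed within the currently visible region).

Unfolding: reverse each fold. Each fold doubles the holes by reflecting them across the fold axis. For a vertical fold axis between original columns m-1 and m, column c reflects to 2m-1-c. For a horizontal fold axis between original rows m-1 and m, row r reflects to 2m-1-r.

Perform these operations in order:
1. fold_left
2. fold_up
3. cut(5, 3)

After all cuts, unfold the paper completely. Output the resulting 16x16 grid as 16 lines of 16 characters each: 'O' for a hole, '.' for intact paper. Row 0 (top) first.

Answer: ................
................
................
................
................
...O........O...
................
................
................
................
...O........O...
................
................
................
................
................

Derivation:
Op 1 fold_left: fold axis v@8; visible region now rows[0,16) x cols[0,8) = 16x8
Op 2 fold_up: fold axis h@8; visible region now rows[0,8) x cols[0,8) = 8x8
Op 3 cut(5, 3): punch at orig (5,3); cuts so far [(5, 3)]; region rows[0,8) x cols[0,8) = 8x8
Unfold 1 (reflect across h@8): 2 holes -> [(5, 3), (10, 3)]
Unfold 2 (reflect across v@8): 4 holes -> [(5, 3), (5, 12), (10, 3), (10, 12)]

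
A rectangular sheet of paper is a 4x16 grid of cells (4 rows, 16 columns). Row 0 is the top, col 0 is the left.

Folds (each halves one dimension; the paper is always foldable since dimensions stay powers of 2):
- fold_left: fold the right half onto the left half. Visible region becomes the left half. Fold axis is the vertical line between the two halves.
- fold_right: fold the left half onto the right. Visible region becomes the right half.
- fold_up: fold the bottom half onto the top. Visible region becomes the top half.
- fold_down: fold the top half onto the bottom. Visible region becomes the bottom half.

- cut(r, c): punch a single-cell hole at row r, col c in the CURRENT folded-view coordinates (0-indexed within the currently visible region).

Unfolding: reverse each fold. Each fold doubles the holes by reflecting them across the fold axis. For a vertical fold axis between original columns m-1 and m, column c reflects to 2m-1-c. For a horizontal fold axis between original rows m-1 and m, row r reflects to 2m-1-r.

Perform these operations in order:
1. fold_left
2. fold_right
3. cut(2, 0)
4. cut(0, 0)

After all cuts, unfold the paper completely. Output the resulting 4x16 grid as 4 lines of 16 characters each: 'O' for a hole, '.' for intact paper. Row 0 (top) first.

Answer: ...OO......OO...
................
...OO......OO...
................

Derivation:
Op 1 fold_left: fold axis v@8; visible region now rows[0,4) x cols[0,8) = 4x8
Op 2 fold_right: fold axis v@4; visible region now rows[0,4) x cols[4,8) = 4x4
Op 3 cut(2, 0): punch at orig (2,4); cuts so far [(2, 4)]; region rows[0,4) x cols[4,8) = 4x4
Op 4 cut(0, 0): punch at orig (0,4); cuts so far [(0, 4), (2, 4)]; region rows[0,4) x cols[4,8) = 4x4
Unfold 1 (reflect across v@4): 4 holes -> [(0, 3), (0, 4), (2, 3), (2, 4)]
Unfold 2 (reflect across v@8): 8 holes -> [(0, 3), (0, 4), (0, 11), (0, 12), (2, 3), (2, 4), (2, 11), (2, 12)]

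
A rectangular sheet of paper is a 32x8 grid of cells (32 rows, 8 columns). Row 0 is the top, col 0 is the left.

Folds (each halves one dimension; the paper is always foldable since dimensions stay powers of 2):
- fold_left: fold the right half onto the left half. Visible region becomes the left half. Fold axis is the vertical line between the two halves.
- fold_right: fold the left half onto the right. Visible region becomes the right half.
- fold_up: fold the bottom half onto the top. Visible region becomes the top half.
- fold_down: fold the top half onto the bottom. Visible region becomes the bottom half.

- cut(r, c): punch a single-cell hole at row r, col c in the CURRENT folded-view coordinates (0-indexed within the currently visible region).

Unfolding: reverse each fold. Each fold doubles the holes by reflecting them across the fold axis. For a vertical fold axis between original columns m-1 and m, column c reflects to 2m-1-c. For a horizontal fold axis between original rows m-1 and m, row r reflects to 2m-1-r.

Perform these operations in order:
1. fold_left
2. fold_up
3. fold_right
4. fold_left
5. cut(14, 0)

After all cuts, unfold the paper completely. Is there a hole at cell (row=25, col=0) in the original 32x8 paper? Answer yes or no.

Answer: no

Derivation:
Op 1 fold_left: fold axis v@4; visible region now rows[0,32) x cols[0,4) = 32x4
Op 2 fold_up: fold axis h@16; visible region now rows[0,16) x cols[0,4) = 16x4
Op 3 fold_right: fold axis v@2; visible region now rows[0,16) x cols[2,4) = 16x2
Op 4 fold_left: fold axis v@3; visible region now rows[0,16) x cols[2,3) = 16x1
Op 5 cut(14, 0): punch at orig (14,2); cuts so far [(14, 2)]; region rows[0,16) x cols[2,3) = 16x1
Unfold 1 (reflect across v@3): 2 holes -> [(14, 2), (14, 3)]
Unfold 2 (reflect across v@2): 4 holes -> [(14, 0), (14, 1), (14, 2), (14, 3)]
Unfold 3 (reflect across h@16): 8 holes -> [(14, 0), (14, 1), (14, 2), (14, 3), (17, 0), (17, 1), (17, 2), (17, 3)]
Unfold 4 (reflect across v@4): 16 holes -> [(14, 0), (14, 1), (14, 2), (14, 3), (14, 4), (14, 5), (14, 6), (14, 7), (17, 0), (17, 1), (17, 2), (17, 3), (17, 4), (17, 5), (17, 6), (17, 7)]
Holes: [(14, 0), (14, 1), (14, 2), (14, 3), (14, 4), (14, 5), (14, 6), (14, 7), (17, 0), (17, 1), (17, 2), (17, 3), (17, 4), (17, 5), (17, 6), (17, 7)]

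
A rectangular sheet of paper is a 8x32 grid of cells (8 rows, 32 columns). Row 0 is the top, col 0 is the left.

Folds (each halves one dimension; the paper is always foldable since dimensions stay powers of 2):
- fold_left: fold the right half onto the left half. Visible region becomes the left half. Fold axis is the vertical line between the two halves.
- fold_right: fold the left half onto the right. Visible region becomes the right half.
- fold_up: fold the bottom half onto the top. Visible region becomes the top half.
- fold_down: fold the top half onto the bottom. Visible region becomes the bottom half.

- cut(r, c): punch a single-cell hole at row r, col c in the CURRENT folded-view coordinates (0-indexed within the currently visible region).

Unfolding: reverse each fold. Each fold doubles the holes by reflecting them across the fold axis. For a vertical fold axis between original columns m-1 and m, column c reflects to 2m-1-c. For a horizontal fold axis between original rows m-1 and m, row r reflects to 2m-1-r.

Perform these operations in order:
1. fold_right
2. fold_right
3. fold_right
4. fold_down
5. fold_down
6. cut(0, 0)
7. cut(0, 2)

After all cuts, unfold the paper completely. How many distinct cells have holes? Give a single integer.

Op 1 fold_right: fold axis v@16; visible region now rows[0,8) x cols[16,32) = 8x16
Op 2 fold_right: fold axis v@24; visible region now rows[0,8) x cols[24,32) = 8x8
Op 3 fold_right: fold axis v@28; visible region now rows[0,8) x cols[28,32) = 8x4
Op 4 fold_down: fold axis h@4; visible region now rows[4,8) x cols[28,32) = 4x4
Op 5 fold_down: fold axis h@6; visible region now rows[6,8) x cols[28,32) = 2x4
Op 6 cut(0, 0): punch at orig (6,28); cuts so far [(6, 28)]; region rows[6,8) x cols[28,32) = 2x4
Op 7 cut(0, 2): punch at orig (6,30); cuts so far [(6, 28), (6, 30)]; region rows[6,8) x cols[28,32) = 2x4
Unfold 1 (reflect across h@6): 4 holes -> [(5, 28), (5, 30), (6, 28), (6, 30)]
Unfold 2 (reflect across h@4): 8 holes -> [(1, 28), (1, 30), (2, 28), (2, 30), (5, 28), (5, 30), (6, 28), (6, 30)]
Unfold 3 (reflect across v@28): 16 holes -> [(1, 25), (1, 27), (1, 28), (1, 30), (2, 25), (2, 27), (2, 28), (2, 30), (5, 25), (5, 27), (5, 28), (5, 30), (6, 25), (6, 27), (6, 28), (6, 30)]
Unfold 4 (reflect across v@24): 32 holes -> [(1, 17), (1, 19), (1, 20), (1, 22), (1, 25), (1, 27), (1, 28), (1, 30), (2, 17), (2, 19), (2, 20), (2, 22), (2, 25), (2, 27), (2, 28), (2, 30), (5, 17), (5, 19), (5, 20), (5, 22), (5, 25), (5, 27), (5, 28), (5, 30), (6, 17), (6, 19), (6, 20), (6, 22), (6, 25), (6, 27), (6, 28), (6, 30)]
Unfold 5 (reflect across v@16): 64 holes -> [(1, 1), (1, 3), (1, 4), (1, 6), (1, 9), (1, 11), (1, 12), (1, 14), (1, 17), (1, 19), (1, 20), (1, 22), (1, 25), (1, 27), (1, 28), (1, 30), (2, 1), (2, 3), (2, 4), (2, 6), (2, 9), (2, 11), (2, 12), (2, 14), (2, 17), (2, 19), (2, 20), (2, 22), (2, 25), (2, 27), (2, 28), (2, 30), (5, 1), (5, 3), (5, 4), (5, 6), (5, 9), (5, 11), (5, 12), (5, 14), (5, 17), (5, 19), (5, 20), (5, 22), (5, 25), (5, 27), (5, 28), (5, 30), (6, 1), (6, 3), (6, 4), (6, 6), (6, 9), (6, 11), (6, 12), (6, 14), (6, 17), (6, 19), (6, 20), (6, 22), (6, 25), (6, 27), (6, 28), (6, 30)]

Answer: 64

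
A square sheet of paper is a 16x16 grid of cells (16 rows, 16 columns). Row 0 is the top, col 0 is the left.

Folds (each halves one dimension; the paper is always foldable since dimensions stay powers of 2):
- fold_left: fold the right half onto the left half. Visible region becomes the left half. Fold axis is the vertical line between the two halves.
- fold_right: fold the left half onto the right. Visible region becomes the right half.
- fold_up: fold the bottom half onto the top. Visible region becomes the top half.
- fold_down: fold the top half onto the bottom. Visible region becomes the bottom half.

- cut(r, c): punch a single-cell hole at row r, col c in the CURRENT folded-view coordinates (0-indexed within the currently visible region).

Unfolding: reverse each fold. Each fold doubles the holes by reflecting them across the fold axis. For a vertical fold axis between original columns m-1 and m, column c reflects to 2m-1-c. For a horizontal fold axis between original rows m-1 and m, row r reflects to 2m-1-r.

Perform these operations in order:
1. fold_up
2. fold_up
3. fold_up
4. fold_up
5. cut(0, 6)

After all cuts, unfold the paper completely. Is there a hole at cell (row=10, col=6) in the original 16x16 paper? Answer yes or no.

Answer: yes

Derivation:
Op 1 fold_up: fold axis h@8; visible region now rows[0,8) x cols[0,16) = 8x16
Op 2 fold_up: fold axis h@4; visible region now rows[0,4) x cols[0,16) = 4x16
Op 3 fold_up: fold axis h@2; visible region now rows[0,2) x cols[0,16) = 2x16
Op 4 fold_up: fold axis h@1; visible region now rows[0,1) x cols[0,16) = 1x16
Op 5 cut(0, 6): punch at orig (0,6); cuts so far [(0, 6)]; region rows[0,1) x cols[0,16) = 1x16
Unfold 1 (reflect across h@1): 2 holes -> [(0, 6), (1, 6)]
Unfold 2 (reflect across h@2): 4 holes -> [(0, 6), (1, 6), (2, 6), (3, 6)]
Unfold 3 (reflect across h@4): 8 holes -> [(0, 6), (1, 6), (2, 6), (3, 6), (4, 6), (5, 6), (6, 6), (7, 6)]
Unfold 4 (reflect across h@8): 16 holes -> [(0, 6), (1, 6), (2, 6), (3, 6), (4, 6), (5, 6), (6, 6), (7, 6), (8, 6), (9, 6), (10, 6), (11, 6), (12, 6), (13, 6), (14, 6), (15, 6)]
Holes: [(0, 6), (1, 6), (2, 6), (3, 6), (4, 6), (5, 6), (6, 6), (7, 6), (8, 6), (9, 6), (10, 6), (11, 6), (12, 6), (13, 6), (14, 6), (15, 6)]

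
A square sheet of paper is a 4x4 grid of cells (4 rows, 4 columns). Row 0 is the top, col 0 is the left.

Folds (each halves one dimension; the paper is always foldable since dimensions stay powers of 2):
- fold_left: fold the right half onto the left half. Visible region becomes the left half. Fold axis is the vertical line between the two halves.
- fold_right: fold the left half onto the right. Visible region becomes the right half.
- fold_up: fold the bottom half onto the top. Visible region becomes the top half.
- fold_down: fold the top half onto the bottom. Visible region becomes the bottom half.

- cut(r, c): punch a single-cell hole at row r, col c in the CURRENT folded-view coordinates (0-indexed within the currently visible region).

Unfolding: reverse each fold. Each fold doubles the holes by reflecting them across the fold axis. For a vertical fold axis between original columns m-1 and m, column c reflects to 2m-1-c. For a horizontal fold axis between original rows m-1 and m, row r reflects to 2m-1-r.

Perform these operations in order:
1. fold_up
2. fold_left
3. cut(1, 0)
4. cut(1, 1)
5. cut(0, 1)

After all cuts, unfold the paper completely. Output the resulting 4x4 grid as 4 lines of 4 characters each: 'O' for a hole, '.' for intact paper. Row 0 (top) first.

Op 1 fold_up: fold axis h@2; visible region now rows[0,2) x cols[0,4) = 2x4
Op 2 fold_left: fold axis v@2; visible region now rows[0,2) x cols[0,2) = 2x2
Op 3 cut(1, 0): punch at orig (1,0); cuts so far [(1, 0)]; region rows[0,2) x cols[0,2) = 2x2
Op 4 cut(1, 1): punch at orig (1,1); cuts so far [(1, 0), (1, 1)]; region rows[0,2) x cols[0,2) = 2x2
Op 5 cut(0, 1): punch at orig (0,1); cuts so far [(0, 1), (1, 0), (1, 1)]; region rows[0,2) x cols[0,2) = 2x2
Unfold 1 (reflect across v@2): 6 holes -> [(0, 1), (0, 2), (1, 0), (1, 1), (1, 2), (1, 3)]
Unfold 2 (reflect across h@2): 12 holes -> [(0, 1), (0, 2), (1, 0), (1, 1), (1, 2), (1, 3), (2, 0), (2, 1), (2, 2), (2, 3), (3, 1), (3, 2)]

Answer: .OO.
OOOO
OOOO
.OO.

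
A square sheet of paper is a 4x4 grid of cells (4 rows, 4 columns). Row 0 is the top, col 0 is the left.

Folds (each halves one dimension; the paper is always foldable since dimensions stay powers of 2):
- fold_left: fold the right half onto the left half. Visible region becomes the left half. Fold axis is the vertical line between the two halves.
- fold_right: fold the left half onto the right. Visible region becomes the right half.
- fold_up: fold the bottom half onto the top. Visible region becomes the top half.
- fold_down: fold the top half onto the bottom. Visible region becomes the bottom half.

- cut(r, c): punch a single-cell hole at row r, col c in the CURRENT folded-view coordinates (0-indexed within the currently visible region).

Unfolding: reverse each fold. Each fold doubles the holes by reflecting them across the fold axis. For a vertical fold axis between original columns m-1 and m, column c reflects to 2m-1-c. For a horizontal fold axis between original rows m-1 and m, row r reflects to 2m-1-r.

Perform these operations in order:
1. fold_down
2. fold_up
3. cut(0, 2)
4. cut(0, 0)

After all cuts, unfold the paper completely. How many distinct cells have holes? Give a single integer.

Answer: 8

Derivation:
Op 1 fold_down: fold axis h@2; visible region now rows[2,4) x cols[0,4) = 2x4
Op 2 fold_up: fold axis h@3; visible region now rows[2,3) x cols[0,4) = 1x4
Op 3 cut(0, 2): punch at orig (2,2); cuts so far [(2, 2)]; region rows[2,3) x cols[0,4) = 1x4
Op 4 cut(0, 0): punch at orig (2,0); cuts so far [(2, 0), (2, 2)]; region rows[2,3) x cols[0,4) = 1x4
Unfold 1 (reflect across h@3): 4 holes -> [(2, 0), (2, 2), (3, 0), (3, 2)]
Unfold 2 (reflect across h@2): 8 holes -> [(0, 0), (0, 2), (1, 0), (1, 2), (2, 0), (2, 2), (3, 0), (3, 2)]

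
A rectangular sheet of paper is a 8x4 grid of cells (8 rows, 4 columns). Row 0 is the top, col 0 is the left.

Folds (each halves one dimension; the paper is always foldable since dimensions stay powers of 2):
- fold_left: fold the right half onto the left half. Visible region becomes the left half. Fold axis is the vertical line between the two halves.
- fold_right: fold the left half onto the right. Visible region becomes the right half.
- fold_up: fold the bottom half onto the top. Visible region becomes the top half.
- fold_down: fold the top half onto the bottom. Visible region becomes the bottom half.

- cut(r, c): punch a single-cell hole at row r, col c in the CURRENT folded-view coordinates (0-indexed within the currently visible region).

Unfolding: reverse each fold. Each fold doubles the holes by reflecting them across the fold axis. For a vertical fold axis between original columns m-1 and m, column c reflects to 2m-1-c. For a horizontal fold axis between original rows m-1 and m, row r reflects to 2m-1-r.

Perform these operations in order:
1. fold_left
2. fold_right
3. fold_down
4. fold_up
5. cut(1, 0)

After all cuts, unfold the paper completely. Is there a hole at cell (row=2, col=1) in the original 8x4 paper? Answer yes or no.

Answer: yes

Derivation:
Op 1 fold_left: fold axis v@2; visible region now rows[0,8) x cols[0,2) = 8x2
Op 2 fold_right: fold axis v@1; visible region now rows[0,8) x cols[1,2) = 8x1
Op 3 fold_down: fold axis h@4; visible region now rows[4,8) x cols[1,2) = 4x1
Op 4 fold_up: fold axis h@6; visible region now rows[4,6) x cols[1,2) = 2x1
Op 5 cut(1, 0): punch at orig (5,1); cuts so far [(5, 1)]; region rows[4,6) x cols[1,2) = 2x1
Unfold 1 (reflect across h@6): 2 holes -> [(5, 1), (6, 1)]
Unfold 2 (reflect across h@4): 4 holes -> [(1, 1), (2, 1), (5, 1), (6, 1)]
Unfold 3 (reflect across v@1): 8 holes -> [(1, 0), (1, 1), (2, 0), (2, 1), (5, 0), (5, 1), (6, 0), (6, 1)]
Unfold 4 (reflect across v@2): 16 holes -> [(1, 0), (1, 1), (1, 2), (1, 3), (2, 0), (2, 1), (2, 2), (2, 3), (5, 0), (5, 1), (5, 2), (5, 3), (6, 0), (6, 1), (6, 2), (6, 3)]
Holes: [(1, 0), (1, 1), (1, 2), (1, 3), (2, 0), (2, 1), (2, 2), (2, 3), (5, 0), (5, 1), (5, 2), (5, 3), (6, 0), (6, 1), (6, 2), (6, 3)]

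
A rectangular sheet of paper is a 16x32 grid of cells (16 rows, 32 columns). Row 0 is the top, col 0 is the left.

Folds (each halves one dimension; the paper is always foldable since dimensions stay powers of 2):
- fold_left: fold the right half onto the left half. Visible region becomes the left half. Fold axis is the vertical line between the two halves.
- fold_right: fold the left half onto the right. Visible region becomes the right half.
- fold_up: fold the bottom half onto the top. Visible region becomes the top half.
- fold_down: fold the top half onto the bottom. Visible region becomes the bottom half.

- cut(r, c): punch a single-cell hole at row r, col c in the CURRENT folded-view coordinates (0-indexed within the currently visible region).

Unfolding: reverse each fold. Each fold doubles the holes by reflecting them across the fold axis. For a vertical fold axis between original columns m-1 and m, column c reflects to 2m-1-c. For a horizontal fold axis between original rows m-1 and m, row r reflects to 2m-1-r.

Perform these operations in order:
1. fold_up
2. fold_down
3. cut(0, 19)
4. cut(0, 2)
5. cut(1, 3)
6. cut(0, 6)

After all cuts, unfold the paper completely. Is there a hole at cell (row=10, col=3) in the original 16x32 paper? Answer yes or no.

Answer: yes

Derivation:
Op 1 fold_up: fold axis h@8; visible region now rows[0,8) x cols[0,32) = 8x32
Op 2 fold_down: fold axis h@4; visible region now rows[4,8) x cols[0,32) = 4x32
Op 3 cut(0, 19): punch at orig (4,19); cuts so far [(4, 19)]; region rows[4,8) x cols[0,32) = 4x32
Op 4 cut(0, 2): punch at orig (4,2); cuts so far [(4, 2), (4, 19)]; region rows[4,8) x cols[0,32) = 4x32
Op 5 cut(1, 3): punch at orig (5,3); cuts so far [(4, 2), (4, 19), (5, 3)]; region rows[4,8) x cols[0,32) = 4x32
Op 6 cut(0, 6): punch at orig (4,6); cuts so far [(4, 2), (4, 6), (4, 19), (5, 3)]; region rows[4,8) x cols[0,32) = 4x32
Unfold 1 (reflect across h@4): 8 holes -> [(2, 3), (3, 2), (3, 6), (3, 19), (4, 2), (4, 6), (4, 19), (5, 3)]
Unfold 2 (reflect across h@8): 16 holes -> [(2, 3), (3, 2), (3, 6), (3, 19), (4, 2), (4, 6), (4, 19), (5, 3), (10, 3), (11, 2), (11, 6), (11, 19), (12, 2), (12, 6), (12, 19), (13, 3)]
Holes: [(2, 3), (3, 2), (3, 6), (3, 19), (4, 2), (4, 6), (4, 19), (5, 3), (10, 3), (11, 2), (11, 6), (11, 19), (12, 2), (12, 6), (12, 19), (13, 3)]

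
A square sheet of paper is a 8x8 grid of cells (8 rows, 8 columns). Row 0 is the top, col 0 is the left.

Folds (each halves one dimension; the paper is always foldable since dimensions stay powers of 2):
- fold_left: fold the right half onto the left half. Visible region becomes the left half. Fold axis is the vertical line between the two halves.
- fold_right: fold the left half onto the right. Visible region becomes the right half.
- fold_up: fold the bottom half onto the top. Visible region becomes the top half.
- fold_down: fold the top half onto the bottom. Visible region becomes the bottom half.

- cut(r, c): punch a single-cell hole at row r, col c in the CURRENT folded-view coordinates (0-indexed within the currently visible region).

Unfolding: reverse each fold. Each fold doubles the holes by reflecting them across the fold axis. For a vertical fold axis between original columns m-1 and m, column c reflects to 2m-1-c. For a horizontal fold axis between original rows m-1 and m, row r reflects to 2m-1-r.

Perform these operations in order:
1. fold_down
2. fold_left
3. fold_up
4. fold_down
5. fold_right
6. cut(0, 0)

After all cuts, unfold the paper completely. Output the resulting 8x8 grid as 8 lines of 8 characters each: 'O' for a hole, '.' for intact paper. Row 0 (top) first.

Answer: .OO..OO.
.OO..OO.
.OO..OO.
.OO..OO.
.OO..OO.
.OO..OO.
.OO..OO.
.OO..OO.

Derivation:
Op 1 fold_down: fold axis h@4; visible region now rows[4,8) x cols[0,8) = 4x8
Op 2 fold_left: fold axis v@4; visible region now rows[4,8) x cols[0,4) = 4x4
Op 3 fold_up: fold axis h@6; visible region now rows[4,6) x cols[0,4) = 2x4
Op 4 fold_down: fold axis h@5; visible region now rows[5,6) x cols[0,4) = 1x4
Op 5 fold_right: fold axis v@2; visible region now rows[5,6) x cols[2,4) = 1x2
Op 6 cut(0, 0): punch at orig (5,2); cuts so far [(5, 2)]; region rows[5,6) x cols[2,4) = 1x2
Unfold 1 (reflect across v@2): 2 holes -> [(5, 1), (5, 2)]
Unfold 2 (reflect across h@5): 4 holes -> [(4, 1), (4, 2), (5, 1), (5, 2)]
Unfold 3 (reflect across h@6): 8 holes -> [(4, 1), (4, 2), (5, 1), (5, 2), (6, 1), (6, 2), (7, 1), (7, 2)]
Unfold 4 (reflect across v@4): 16 holes -> [(4, 1), (4, 2), (4, 5), (4, 6), (5, 1), (5, 2), (5, 5), (5, 6), (6, 1), (6, 2), (6, 5), (6, 6), (7, 1), (7, 2), (7, 5), (7, 6)]
Unfold 5 (reflect across h@4): 32 holes -> [(0, 1), (0, 2), (0, 5), (0, 6), (1, 1), (1, 2), (1, 5), (1, 6), (2, 1), (2, 2), (2, 5), (2, 6), (3, 1), (3, 2), (3, 5), (3, 6), (4, 1), (4, 2), (4, 5), (4, 6), (5, 1), (5, 2), (5, 5), (5, 6), (6, 1), (6, 2), (6, 5), (6, 6), (7, 1), (7, 2), (7, 5), (7, 6)]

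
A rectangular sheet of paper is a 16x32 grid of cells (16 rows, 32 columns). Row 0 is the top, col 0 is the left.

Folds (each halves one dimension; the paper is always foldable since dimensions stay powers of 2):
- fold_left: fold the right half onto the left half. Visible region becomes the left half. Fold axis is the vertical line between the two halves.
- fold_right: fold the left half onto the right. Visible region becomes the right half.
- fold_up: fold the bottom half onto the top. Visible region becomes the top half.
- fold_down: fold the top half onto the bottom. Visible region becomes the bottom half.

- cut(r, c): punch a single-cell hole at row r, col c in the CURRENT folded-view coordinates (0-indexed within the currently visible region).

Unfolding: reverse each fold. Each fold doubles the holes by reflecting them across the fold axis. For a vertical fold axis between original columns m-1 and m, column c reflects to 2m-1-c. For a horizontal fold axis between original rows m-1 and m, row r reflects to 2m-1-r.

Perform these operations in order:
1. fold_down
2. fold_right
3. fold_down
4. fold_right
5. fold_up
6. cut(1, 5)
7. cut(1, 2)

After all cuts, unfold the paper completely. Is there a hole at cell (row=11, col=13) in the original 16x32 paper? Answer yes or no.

Answer: no

Derivation:
Op 1 fold_down: fold axis h@8; visible region now rows[8,16) x cols[0,32) = 8x32
Op 2 fold_right: fold axis v@16; visible region now rows[8,16) x cols[16,32) = 8x16
Op 3 fold_down: fold axis h@12; visible region now rows[12,16) x cols[16,32) = 4x16
Op 4 fold_right: fold axis v@24; visible region now rows[12,16) x cols[24,32) = 4x8
Op 5 fold_up: fold axis h@14; visible region now rows[12,14) x cols[24,32) = 2x8
Op 6 cut(1, 5): punch at orig (13,29); cuts so far [(13, 29)]; region rows[12,14) x cols[24,32) = 2x8
Op 7 cut(1, 2): punch at orig (13,26); cuts so far [(13, 26), (13, 29)]; region rows[12,14) x cols[24,32) = 2x8
Unfold 1 (reflect across h@14): 4 holes -> [(13, 26), (13, 29), (14, 26), (14, 29)]
Unfold 2 (reflect across v@24): 8 holes -> [(13, 18), (13, 21), (13, 26), (13, 29), (14, 18), (14, 21), (14, 26), (14, 29)]
Unfold 3 (reflect across h@12): 16 holes -> [(9, 18), (9, 21), (9, 26), (9, 29), (10, 18), (10, 21), (10, 26), (10, 29), (13, 18), (13, 21), (13, 26), (13, 29), (14, 18), (14, 21), (14, 26), (14, 29)]
Unfold 4 (reflect across v@16): 32 holes -> [(9, 2), (9, 5), (9, 10), (9, 13), (9, 18), (9, 21), (9, 26), (9, 29), (10, 2), (10, 5), (10, 10), (10, 13), (10, 18), (10, 21), (10, 26), (10, 29), (13, 2), (13, 5), (13, 10), (13, 13), (13, 18), (13, 21), (13, 26), (13, 29), (14, 2), (14, 5), (14, 10), (14, 13), (14, 18), (14, 21), (14, 26), (14, 29)]
Unfold 5 (reflect across h@8): 64 holes -> [(1, 2), (1, 5), (1, 10), (1, 13), (1, 18), (1, 21), (1, 26), (1, 29), (2, 2), (2, 5), (2, 10), (2, 13), (2, 18), (2, 21), (2, 26), (2, 29), (5, 2), (5, 5), (5, 10), (5, 13), (5, 18), (5, 21), (5, 26), (5, 29), (6, 2), (6, 5), (6, 10), (6, 13), (6, 18), (6, 21), (6, 26), (6, 29), (9, 2), (9, 5), (9, 10), (9, 13), (9, 18), (9, 21), (9, 26), (9, 29), (10, 2), (10, 5), (10, 10), (10, 13), (10, 18), (10, 21), (10, 26), (10, 29), (13, 2), (13, 5), (13, 10), (13, 13), (13, 18), (13, 21), (13, 26), (13, 29), (14, 2), (14, 5), (14, 10), (14, 13), (14, 18), (14, 21), (14, 26), (14, 29)]
Holes: [(1, 2), (1, 5), (1, 10), (1, 13), (1, 18), (1, 21), (1, 26), (1, 29), (2, 2), (2, 5), (2, 10), (2, 13), (2, 18), (2, 21), (2, 26), (2, 29), (5, 2), (5, 5), (5, 10), (5, 13), (5, 18), (5, 21), (5, 26), (5, 29), (6, 2), (6, 5), (6, 10), (6, 13), (6, 18), (6, 21), (6, 26), (6, 29), (9, 2), (9, 5), (9, 10), (9, 13), (9, 18), (9, 21), (9, 26), (9, 29), (10, 2), (10, 5), (10, 10), (10, 13), (10, 18), (10, 21), (10, 26), (10, 29), (13, 2), (13, 5), (13, 10), (13, 13), (13, 18), (13, 21), (13, 26), (13, 29), (14, 2), (14, 5), (14, 10), (14, 13), (14, 18), (14, 21), (14, 26), (14, 29)]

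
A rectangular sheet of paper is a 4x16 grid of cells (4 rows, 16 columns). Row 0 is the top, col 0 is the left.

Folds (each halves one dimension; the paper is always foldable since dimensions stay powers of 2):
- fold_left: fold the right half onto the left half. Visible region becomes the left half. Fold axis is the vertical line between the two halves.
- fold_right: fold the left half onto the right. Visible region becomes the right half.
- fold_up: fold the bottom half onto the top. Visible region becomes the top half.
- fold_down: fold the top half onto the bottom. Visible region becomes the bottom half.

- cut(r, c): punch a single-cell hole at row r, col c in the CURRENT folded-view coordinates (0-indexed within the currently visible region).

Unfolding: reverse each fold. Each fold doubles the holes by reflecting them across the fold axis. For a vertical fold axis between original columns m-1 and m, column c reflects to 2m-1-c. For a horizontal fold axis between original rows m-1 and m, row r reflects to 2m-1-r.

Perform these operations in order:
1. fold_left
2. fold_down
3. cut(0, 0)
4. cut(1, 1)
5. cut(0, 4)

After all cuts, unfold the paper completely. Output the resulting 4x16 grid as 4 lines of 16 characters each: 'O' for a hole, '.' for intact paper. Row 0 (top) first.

Answer: .O............O.
O...O......O...O
O...O......O...O
.O............O.

Derivation:
Op 1 fold_left: fold axis v@8; visible region now rows[0,4) x cols[0,8) = 4x8
Op 2 fold_down: fold axis h@2; visible region now rows[2,4) x cols[0,8) = 2x8
Op 3 cut(0, 0): punch at orig (2,0); cuts so far [(2, 0)]; region rows[2,4) x cols[0,8) = 2x8
Op 4 cut(1, 1): punch at orig (3,1); cuts so far [(2, 0), (3, 1)]; region rows[2,4) x cols[0,8) = 2x8
Op 5 cut(0, 4): punch at orig (2,4); cuts so far [(2, 0), (2, 4), (3, 1)]; region rows[2,4) x cols[0,8) = 2x8
Unfold 1 (reflect across h@2): 6 holes -> [(0, 1), (1, 0), (1, 4), (2, 0), (2, 4), (3, 1)]
Unfold 2 (reflect across v@8): 12 holes -> [(0, 1), (0, 14), (1, 0), (1, 4), (1, 11), (1, 15), (2, 0), (2, 4), (2, 11), (2, 15), (3, 1), (3, 14)]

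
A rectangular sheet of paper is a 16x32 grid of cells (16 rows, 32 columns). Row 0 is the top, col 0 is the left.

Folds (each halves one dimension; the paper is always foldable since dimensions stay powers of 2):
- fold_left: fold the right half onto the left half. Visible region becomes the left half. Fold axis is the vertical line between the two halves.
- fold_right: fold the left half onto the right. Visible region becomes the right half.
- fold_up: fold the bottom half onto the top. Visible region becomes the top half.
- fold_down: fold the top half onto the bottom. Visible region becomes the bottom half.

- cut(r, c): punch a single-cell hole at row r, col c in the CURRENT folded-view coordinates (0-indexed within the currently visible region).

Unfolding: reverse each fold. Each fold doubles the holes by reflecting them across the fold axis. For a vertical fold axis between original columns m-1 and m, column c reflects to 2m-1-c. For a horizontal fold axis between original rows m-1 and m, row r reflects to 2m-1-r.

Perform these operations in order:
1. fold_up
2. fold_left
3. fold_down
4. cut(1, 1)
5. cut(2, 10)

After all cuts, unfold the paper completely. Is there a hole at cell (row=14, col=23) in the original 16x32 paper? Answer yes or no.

Op 1 fold_up: fold axis h@8; visible region now rows[0,8) x cols[0,32) = 8x32
Op 2 fold_left: fold axis v@16; visible region now rows[0,8) x cols[0,16) = 8x16
Op 3 fold_down: fold axis h@4; visible region now rows[4,8) x cols[0,16) = 4x16
Op 4 cut(1, 1): punch at orig (5,1); cuts so far [(5, 1)]; region rows[4,8) x cols[0,16) = 4x16
Op 5 cut(2, 10): punch at orig (6,10); cuts so far [(5, 1), (6, 10)]; region rows[4,8) x cols[0,16) = 4x16
Unfold 1 (reflect across h@4): 4 holes -> [(1, 10), (2, 1), (5, 1), (6, 10)]
Unfold 2 (reflect across v@16): 8 holes -> [(1, 10), (1, 21), (2, 1), (2, 30), (5, 1), (5, 30), (6, 10), (6, 21)]
Unfold 3 (reflect across h@8): 16 holes -> [(1, 10), (1, 21), (2, 1), (2, 30), (5, 1), (5, 30), (6, 10), (6, 21), (9, 10), (9, 21), (10, 1), (10, 30), (13, 1), (13, 30), (14, 10), (14, 21)]
Holes: [(1, 10), (1, 21), (2, 1), (2, 30), (5, 1), (5, 30), (6, 10), (6, 21), (9, 10), (9, 21), (10, 1), (10, 30), (13, 1), (13, 30), (14, 10), (14, 21)]

Answer: no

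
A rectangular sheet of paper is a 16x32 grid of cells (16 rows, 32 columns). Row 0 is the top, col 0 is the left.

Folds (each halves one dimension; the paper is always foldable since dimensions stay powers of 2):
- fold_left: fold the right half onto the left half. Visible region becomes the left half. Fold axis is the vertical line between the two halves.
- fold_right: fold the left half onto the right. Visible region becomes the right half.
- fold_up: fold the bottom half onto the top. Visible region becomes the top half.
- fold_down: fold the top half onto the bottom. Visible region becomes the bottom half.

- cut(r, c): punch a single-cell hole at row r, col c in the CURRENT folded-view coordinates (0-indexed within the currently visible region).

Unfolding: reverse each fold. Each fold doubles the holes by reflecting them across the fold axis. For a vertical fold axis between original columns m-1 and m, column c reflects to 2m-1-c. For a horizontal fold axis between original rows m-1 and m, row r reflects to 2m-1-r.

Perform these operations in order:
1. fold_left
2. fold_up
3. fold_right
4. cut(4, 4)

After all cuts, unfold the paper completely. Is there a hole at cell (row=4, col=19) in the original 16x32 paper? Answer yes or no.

Op 1 fold_left: fold axis v@16; visible region now rows[0,16) x cols[0,16) = 16x16
Op 2 fold_up: fold axis h@8; visible region now rows[0,8) x cols[0,16) = 8x16
Op 3 fold_right: fold axis v@8; visible region now rows[0,8) x cols[8,16) = 8x8
Op 4 cut(4, 4): punch at orig (4,12); cuts so far [(4, 12)]; region rows[0,8) x cols[8,16) = 8x8
Unfold 1 (reflect across v@8): 2 holes -> [(4, 3), (4, 12)]
Unfold 2 (reflect across h@8): 4 holes -> [(4, 3), (4, 12), (11, 3), (11, 12)]
Unfold 3 (reflect across v@16): 8 holes -> [(4, 3), (4, 12), (4, 19), (4, 28), (11, 3), (11, 12), (11, 19), (11, 28)]
Holes: [(4, 3), (4, 12), (4, 19), (4, 28), (11, 3), (11, 12), (11, 19), (11, 28)]

Answer: yes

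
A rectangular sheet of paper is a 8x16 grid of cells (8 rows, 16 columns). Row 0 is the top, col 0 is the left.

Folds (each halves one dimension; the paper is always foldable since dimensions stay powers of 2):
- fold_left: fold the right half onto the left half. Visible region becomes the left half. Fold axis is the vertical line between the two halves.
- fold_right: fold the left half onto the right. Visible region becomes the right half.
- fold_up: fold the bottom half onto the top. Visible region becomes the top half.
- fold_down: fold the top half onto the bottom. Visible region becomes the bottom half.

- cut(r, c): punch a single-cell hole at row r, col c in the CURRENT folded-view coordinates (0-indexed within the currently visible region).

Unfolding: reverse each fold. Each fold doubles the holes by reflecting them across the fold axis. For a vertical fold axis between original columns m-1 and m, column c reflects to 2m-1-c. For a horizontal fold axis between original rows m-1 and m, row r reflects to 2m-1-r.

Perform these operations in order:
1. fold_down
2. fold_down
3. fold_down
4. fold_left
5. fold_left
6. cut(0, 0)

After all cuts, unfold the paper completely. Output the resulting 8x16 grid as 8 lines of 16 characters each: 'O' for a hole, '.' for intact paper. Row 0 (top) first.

Op 1 fold_down: fold axis h@4; visible region now rows[4,8) x cols[0,16) = 4x16
Op 2 fold_down: fold axis h@6; visible region now rows[6,8) x cols[0,16) = 2x16
Op 3 fold_down: fold axis h@7; visible region now rows[7,8) x cols[0,16) = 1x16
Op 4 fold_left: fold axis v@8; visible region now rows[7,8) x cols[0,8) = 1x8
Op 5 fold_left: fold axis v@4; visible region now rows[7,8) x cols[0,4) = 1x4
Op 6 cut(0, 0): punch at orig (7,0); cuts so far [(7, 0)]; region rows[7,8) x cols[0,4) = 1x4
Unfold 1 (reflect across v@4): 2 holes -> [(7, 0), (7, 7)]
Unfold 2 (reflect across v@8): 4 holes -> [(7, 0), (7, 7), (7, 8), (7, 15)]
Unfold 3 (reflect across h@7): 8 holes -> [(6, 0), (6, 7), (6, 8), (6, 15), (7, 0), (7, 7), (7, 8), (7, 15)]
Unfold 4 (reflect across h@6): 16 holes -> [(4, 0), (4, 7), (4, 8), (4, 15), (5, 0), (5, 7), (5, 8), (5, 15), (6, 0), (6, 7), (6, 8), (6, 15), (7, 0), (7, 7), (7, 8), (7, 15)]
Unfold 5 (reflect across h@4): 32 holes -> [(0, 0), (0, 7), (0, 8), (0, 15), (1, 0), (1, 7), (1, 8), (1, 15), (2, 0), (2, 7), (2, 8), (2, 15), (3, 0), (3, 7), (3, 8), (3, 15), (4, 0), (4, 7), (4, 8), (4, 15), (5, 0), (5, 7), (5, 8), (5, 15), (6, 0), (6, 7), (6, 8), (6, 15), (7, 0), (7, 7), (7, 8), (7, 15)]

Answer: O......OO......O
O......OO......O
O......OO......O
O......OO......O
O......OO......O
O......OO......O
O......OO......O
O......OO......O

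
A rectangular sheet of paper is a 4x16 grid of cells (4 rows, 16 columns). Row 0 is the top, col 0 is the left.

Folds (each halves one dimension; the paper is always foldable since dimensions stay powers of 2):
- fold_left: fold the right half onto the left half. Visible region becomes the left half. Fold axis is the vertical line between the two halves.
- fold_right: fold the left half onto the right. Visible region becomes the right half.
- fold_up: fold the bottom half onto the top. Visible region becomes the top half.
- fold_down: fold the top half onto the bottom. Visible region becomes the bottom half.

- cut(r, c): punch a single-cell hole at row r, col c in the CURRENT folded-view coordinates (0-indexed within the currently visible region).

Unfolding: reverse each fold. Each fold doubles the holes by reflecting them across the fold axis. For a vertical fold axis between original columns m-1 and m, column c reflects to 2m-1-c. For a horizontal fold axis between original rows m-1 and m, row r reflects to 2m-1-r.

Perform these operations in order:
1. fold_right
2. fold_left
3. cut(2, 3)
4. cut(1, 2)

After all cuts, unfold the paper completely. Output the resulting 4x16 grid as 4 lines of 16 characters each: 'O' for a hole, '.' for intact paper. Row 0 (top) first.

Op 1 fold_right: fold axis v@8; visible region now rows[0,4) x cols[8,16) = 4x8
Op 2 fold_left: fold axis v@12; visible region now rows[0,4) x cols[8,12) = 4x4
Op 3 cut(2, 3): punch at orig (2,11); cuts so far [(2, 11)]; region rows[0,4) x cols[8,12) = 4x4
Op 4 cut(1, 2): punch at orig (1,10); cuts so far [(1, 10), (2, 11)]; region rows[0,4) x cols[8,12) = 4x4
Unfold 1 (reflect across v@12): 4 holes -> [(1, 10), (1, 13), (2, 11), (2, 12)]
Unfold 2 (reflect across v@8): 8 holes -> [(1, 2), (1, 5), (1, 10), (1, 13), (2, 3), (2, 4), (2, 11), (2, 12)]

Answer: ................
..O..O....O..O..
...OO......OO...
................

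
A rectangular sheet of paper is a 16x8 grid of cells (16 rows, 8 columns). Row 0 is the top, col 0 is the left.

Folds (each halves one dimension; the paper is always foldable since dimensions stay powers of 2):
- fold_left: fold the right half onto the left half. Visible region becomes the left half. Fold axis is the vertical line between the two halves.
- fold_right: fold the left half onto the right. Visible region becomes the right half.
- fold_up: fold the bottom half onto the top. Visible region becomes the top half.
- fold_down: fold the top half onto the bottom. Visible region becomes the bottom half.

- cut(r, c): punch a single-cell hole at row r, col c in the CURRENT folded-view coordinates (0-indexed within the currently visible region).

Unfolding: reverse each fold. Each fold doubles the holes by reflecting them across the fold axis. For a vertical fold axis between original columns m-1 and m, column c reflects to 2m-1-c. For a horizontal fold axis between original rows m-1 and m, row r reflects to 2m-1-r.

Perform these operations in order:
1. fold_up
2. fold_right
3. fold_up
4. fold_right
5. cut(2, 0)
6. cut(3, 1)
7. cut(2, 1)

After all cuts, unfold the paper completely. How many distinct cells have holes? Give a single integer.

Op 1 fold_up: fold axis h@8; visible region now rows[0,8) x cols[0,8) = 8x8
Op 2 fold_right: fold axis v@4; visible region now rows[0,8) x cols[4,8) = 8x4
Op 3 fold_up: fold axis h@4; visible region now rows[0,4) x cols[4,8) = 4x4
Op 4 fold_right: fold axis v@6; visible region now rows[0,4) x cols[6,8) = 4x2
Op 5 cut(2, 0): punch at orig (2,6); cuts so far [(2, 6)]; region rows[0,4) x cols[6,8) = 4x2
Op 6 cut(3, 1): punch at orig (3,7); cuts so far [(2, 6), (3, 7)]; region rows[0,4) x cols[6,8) = 4x2
Op 7 cut(2, 1): punch at orig (2,7); cuts so far [(2, 6), (2, 7), (3, 7)]; region rows[0,4) x cols[6,8) = 4x2
Unfold 1 (reflect across v@6): 6 holes -> [(2, 4), (2, 5), (2, 6), (2, 7), (3, 4), (3, 7)]
Unfold 2 (reflect across h@4): 12 holes -> [(2, 4), (2, 5), (2, 6), (2, 7), (3, 4), (3, 7), (4, 4), (4, 7), (5, 4), (5, 5), (5, 6), (5, 7)]
Unfold 3 (reflect across v@4): 24 holes -> [(2, 0), (2, 1), (2, 2), (2, 3), (2, 4), (2, 5), (2, 6), (2, 7), (3, 0), (3, 3), (3, 4), (3, 7), (4, 0), (4, 3), (4, 4), (4, 7), (5, 0), (5, 1), (5, 2), (5, 3), (5, 4), (5, 5), (5, 6), (5, 7)]
Unfold 4 (reflect across h@8): 48 holes -> [(2, 0), (2, 1), (2, 2), (2, 3), (2, 4), (2, 5), (2, 6), (2, 7), (3, 0), (3, 3), (3, 4), (3, 7), (4, 0), (4, 3), (4, 4), (4, 7), (5, 0), (5, 1), (5, 2), (5, 3), (5, 4), (5, 5), (5, 6), (5, 7), (10, 0), (10, 1), (10, 2), (10, 3), (10, 4), (10, 5), (10, 6), (10, 7), (11, 0), (11, 3), (11, 4), (11, 7), (12, 0), (12, 3), (12, 4), (12, 7), (13, 0), (13, 1), (13, 2), (13, 3), (13, 4), (13, 5), (13, 6), (13, 7)]

Answer: 48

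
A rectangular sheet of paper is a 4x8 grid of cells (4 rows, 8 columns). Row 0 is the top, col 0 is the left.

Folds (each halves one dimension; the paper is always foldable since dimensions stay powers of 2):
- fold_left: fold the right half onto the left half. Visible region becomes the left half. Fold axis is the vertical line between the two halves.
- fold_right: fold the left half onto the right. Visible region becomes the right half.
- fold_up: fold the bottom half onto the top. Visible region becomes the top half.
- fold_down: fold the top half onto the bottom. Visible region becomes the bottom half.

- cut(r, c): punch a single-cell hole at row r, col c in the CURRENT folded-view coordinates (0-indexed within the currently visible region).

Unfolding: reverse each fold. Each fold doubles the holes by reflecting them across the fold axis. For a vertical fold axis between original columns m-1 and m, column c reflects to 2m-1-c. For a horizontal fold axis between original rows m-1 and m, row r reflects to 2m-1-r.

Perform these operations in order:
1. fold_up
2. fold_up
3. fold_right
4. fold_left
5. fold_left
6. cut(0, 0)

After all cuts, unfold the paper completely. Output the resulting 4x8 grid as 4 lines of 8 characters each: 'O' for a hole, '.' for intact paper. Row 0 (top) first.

Op 1 fold_up: fold axis h@2; visible region now rows[0,2) x cols[0,8) = 2x8
Op 2 fold_up: fold axis h@1; visible region now rows[0,1) x cols[0,8) = 1x8
Op 3 fold_right: fold axis v@4; visible region now rows[0,1) x cols[4,8) = 1x4
Op 4 fold_left: fold axis v@6; visible region now rows[0,1) x cols[4,6) = 1x2
Op 5 fold_left: fold axis v@5; visible region now rows[0,1) x cols[4,5) = 1x1
Op 6 cut(0, 0): punch at orig (0,4); cuts so far [(0, 4)]; region rows[0,1) x cols[4,5) = 1x1
Unfold 1 (reflect across v@5): 2 holes -> [(0, 4), (0, 5)]
Unfold 2 (reflect across v@6): 4 holes -> [(0, 4), (0, 5), (0, 6), (0, 7)]
Unfold 3 (reflect across v@4): 8 holes -> [(0, 0), (0, 1), (0, 2), (0, 3), (0, 4), (0, 5), (0, 6), (0, 7)]
Unfold 4 (reflect across h@1): 16 holes -> [(0, 0), (0, 1), (0, 2), (0, 3), (0, 4), (0, 5), (0, 6), (0, 7), (1, 0), (1, 1), (1, 2), (1, 3), (1, 4), (1, 5), (1, 6), (1, 7)]
Unfold 5 (reflect across h@2): 32 holes -> [(0, 0), (0, 1), (0, 2), (0, 3), (0, 4), (0, 5), (0, 6), (0, 7), (1, 0), (1, 1), (1, 2), (1, 3), (1, 4), (1, 5), (1, 6), (1, 7), (2, 0), (2, 1), (2, 2), (2, 3), (2, 4), (2, 5), (2, 6), (2, 7), (3, 0), (3, 1), (3, 2), (3, 3), (3, 4), (3, 5), (3, 6), (3, 7)]

Answer: OOOOOOOO
OOOOOOOO
OOOOOOOO
OOOOOOOO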